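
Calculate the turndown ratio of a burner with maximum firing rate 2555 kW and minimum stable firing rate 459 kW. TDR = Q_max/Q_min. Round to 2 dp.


TDR = Q_max / Q_min
TDR = 2555 / 459 = 5.57


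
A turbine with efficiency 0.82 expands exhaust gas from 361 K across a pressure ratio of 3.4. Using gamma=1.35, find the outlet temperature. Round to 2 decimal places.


T_out = T_in * (1 - eta * (1 - PR^(-(gamma-1)/gamma)))
Exponent = -(1.35-1)/1.35 = -0.25925926
PR^exp = 3.4^(-0.25925926) = 0.72813041
Factor = 1 - 0.82*(1 - 0.72813041) = 0.77706694
T_out = 361 * 0.77706694 = 280.52 K


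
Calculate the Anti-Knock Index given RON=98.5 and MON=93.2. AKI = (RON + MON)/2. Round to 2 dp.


AKI = (RON + MON) / 2
AKI = (98.5 + 93.2) / 2
AKI = 191.7 / 2 = 95.85


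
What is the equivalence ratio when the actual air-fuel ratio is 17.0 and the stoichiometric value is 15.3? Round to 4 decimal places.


phi = AFR_stoich / AFR_actual
phi = 15.3 / 17.0 = 0.9000


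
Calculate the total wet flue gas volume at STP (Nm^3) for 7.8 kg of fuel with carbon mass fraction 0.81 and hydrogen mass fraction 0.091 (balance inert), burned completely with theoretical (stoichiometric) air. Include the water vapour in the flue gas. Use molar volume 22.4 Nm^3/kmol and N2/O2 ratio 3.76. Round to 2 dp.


Per kg fuel: CO2 = (C/12 kmol)*22.4 = (0.81/12)*22.4 = 1.51200 Nm^3
Per kg fuel: H2O = (H/2 kmol)*22.4 = (0.091/2)*22.4 = 1.01920 Nm^3
O2 needed per kg fuel = C/12 + H/4 = 0.81/12 + 0.091/4 = 0.09025000 kmol
Per kg fuel: N2 = O2*3.76*22.4 = 0.09025000*3.76*22.4 = 7.60122 Nm^3
Total per kg = 1.51200 + 1.01920 + 7.60122 = 10.13242 Nm^3
Total = 10.13242 * 7.8 = 79.03 Nm^3


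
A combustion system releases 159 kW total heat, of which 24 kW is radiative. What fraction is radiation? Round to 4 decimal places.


f_rad = Q_rad / Q_total
f_rad = 24 / 159 = 0.1509


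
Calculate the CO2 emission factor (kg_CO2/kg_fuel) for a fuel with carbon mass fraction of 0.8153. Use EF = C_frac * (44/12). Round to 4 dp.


EF = C_frac * (M_CO2 / M_C)
EF = 0.8153 * (44/12)
EF = 0.8153 * 3.666667 = 2.9894 kg_CO2/kg_fuel


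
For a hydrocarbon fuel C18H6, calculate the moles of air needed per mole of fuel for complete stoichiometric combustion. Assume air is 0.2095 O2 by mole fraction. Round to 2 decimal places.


Balanced combustion: C18H6 + 19.5 O2 -> 18 CO2 + 3 H2O
O2 needed = C + H/4 = 18 + 6/4 = 19.50 moles
Air moles = O2 / 0.2095 = 19.50 / 0.2095 = 93.08 moles air


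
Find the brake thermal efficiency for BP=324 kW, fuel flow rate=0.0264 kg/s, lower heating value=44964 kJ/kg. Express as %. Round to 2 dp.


eta_BTE = (BP / (mf * LHV)) * 100
Denominator = 0.0264 * 44964 = 1187.0496 kW
eta_BTE = (324 / 1187.0496) * 100 = 27.29%


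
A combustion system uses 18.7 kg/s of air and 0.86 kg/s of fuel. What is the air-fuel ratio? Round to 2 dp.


AFR = m_air / m_fuel
AFR = 18.7 / 0.86 = 21.74


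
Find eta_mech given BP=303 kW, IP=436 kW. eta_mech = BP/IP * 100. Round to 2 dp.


eta_mech = (BP / IP) * 100
Ratio = 303 / 436 = 0.6950
eta_mech = 0.6950 * 100 = 69.50%


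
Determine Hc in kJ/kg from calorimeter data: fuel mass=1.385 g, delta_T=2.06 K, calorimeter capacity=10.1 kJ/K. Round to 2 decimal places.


Hc = C_cal * delta_T / m_fuel
Q_released = 10.1 * 2.06 = 20.8060 kJ
m_fuel = 1.385 g = 1.385/1000 kg = 0.001385 kg
Hc = 20.8060 / 0.001385 = 15022.38 kJ/kg


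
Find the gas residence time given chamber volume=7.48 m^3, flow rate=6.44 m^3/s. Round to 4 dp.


tau = V / Q_flow
tau = 7.48 / 6.44 = 1.1615 s


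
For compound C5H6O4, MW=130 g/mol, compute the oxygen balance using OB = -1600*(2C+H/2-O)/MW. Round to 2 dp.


OB = -1600 * (2C + H/2 - O) / MW
Inner = 2*5 + 6/2 - 4 = 9.00
OB = -1600 * 9.00 / 130 = -110.77%


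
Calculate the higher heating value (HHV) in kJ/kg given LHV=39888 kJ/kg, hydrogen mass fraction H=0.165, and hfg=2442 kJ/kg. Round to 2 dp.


HHV = LHV + hfg * 9 * H
Water addition = 2442 * 9 * 0.165 = 3626.370 kJ/kg
HHV = 39888 + 3626.370 = 43514.37 kJ/kg


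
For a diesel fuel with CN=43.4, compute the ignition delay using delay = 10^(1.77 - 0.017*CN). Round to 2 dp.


delay = 10^(1.77 - 0.017*CN)
Exponent = 1.77 - 0.017*43.4 = 1.0322
delay = 10^1.0322 = 10.77 ms


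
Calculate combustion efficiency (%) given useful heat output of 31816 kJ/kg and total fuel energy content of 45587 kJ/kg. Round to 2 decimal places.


Efficiency = (Q_useful / Q_fuel) * 100
Efficiency = (31816 / 45587) * 100
Efficiency = 0.6979 * 100 = 69.79%


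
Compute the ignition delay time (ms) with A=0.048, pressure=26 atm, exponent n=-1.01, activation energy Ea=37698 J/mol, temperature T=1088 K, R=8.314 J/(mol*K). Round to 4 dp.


tau = A * P^n * exp(Ea/(R*T))
P^n = 26^(-1.01) = 0.03722862
Ea/(R*T) = 37698/(8.314*1088) = 4.167536
exp(Ea/(R*T)) = 64.556211
tau = 0.048 * 0.03722862 * 64.556211 = 0.1154 ms


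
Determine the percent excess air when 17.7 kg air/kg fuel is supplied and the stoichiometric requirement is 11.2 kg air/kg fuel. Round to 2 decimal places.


Excess air = actual - stoichiometric = 17.7 - 11.2 = 6.50 kg/kg fuel
Excess air % = (excess / stoich) * 100 = (6.50 / 11.2) * 100 = 58.04%


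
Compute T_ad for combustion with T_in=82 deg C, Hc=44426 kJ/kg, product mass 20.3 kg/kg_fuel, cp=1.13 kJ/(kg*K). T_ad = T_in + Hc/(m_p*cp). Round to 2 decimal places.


T_ad = T_in + Hc / (m_p * cp)
Denominator = 20.3 * 1.13 = 22.9390
Temperature rise = 44426 / 22.9390 = 1936.70 K
T_ad = 82 + 1936.70 = 2018.70 deg C


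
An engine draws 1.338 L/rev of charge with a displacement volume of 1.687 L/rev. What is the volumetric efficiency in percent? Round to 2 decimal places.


eta_v = (V_actual / V_disp) * 100
Ratio = 1.338 / 1.687 = 0.7931
eta_v = 0.7931 * 100 = 79.31%


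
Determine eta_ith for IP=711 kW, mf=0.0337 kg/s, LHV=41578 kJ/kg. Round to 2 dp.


eta_ith = (IP / (mf * LHV)) * 100
Denominator = 0.0337 * 41578 = 1401.1786 kW
eta_ith = (711 / 1401.1786) * 100 = 50.74%


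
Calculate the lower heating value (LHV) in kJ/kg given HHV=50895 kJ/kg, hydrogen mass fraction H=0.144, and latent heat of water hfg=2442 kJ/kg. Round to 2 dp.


LHV = HHV - hfg * 9 * H
Water correction = 2442 * 9 * 0.144 = 3164.832 kJ/kg
LHV = 50895 - 3164.832 = 47730.17 kJ/kg


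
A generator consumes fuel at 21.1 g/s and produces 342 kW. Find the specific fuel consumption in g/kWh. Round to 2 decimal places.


SFC = (mf / BP) * 3600
Rate = 21.1 / 342 = 0.061696 g/(s*kW)
SFC = 0.061696 * 3600 = 222.11 g/kWh


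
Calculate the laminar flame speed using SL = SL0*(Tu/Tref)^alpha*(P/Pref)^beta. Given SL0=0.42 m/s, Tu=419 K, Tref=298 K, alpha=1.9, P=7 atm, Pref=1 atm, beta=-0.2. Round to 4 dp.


SL = SL0 * (Tu/Tref)^alpha * (P/Pref)^beta
T ratio = 419/298 = 1.40604027
(T ratio)^alpha = 1.40604027^1.9 = 1.910714
(P/Pref)^beta = 7^(-0.2) = 0.677611
SL = 0.42 * 1.910714 * 0.677611 = 0.5438 m/s


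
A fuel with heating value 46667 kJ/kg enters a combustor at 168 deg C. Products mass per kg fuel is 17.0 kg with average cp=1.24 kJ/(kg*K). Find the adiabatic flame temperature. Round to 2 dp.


T_ad = T_in + Hc / (m_p * cp)
Denominator = 17.0 * 1.24 = 21.0800
Temperature rise = 46667 / 21.0800 = 2213.80 K
T_ad = 168 + 2213.80 = 2381.80 deg C


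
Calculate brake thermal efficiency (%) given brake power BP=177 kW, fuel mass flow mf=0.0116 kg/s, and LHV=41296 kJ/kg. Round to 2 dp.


eta_BTE = (BP / (mf * LHV)) * 100
Denominator = 0.0116 * 41296 = 479.0336 kW
eta_BTE = (177 / 479.0336) * 100 = 36.95%


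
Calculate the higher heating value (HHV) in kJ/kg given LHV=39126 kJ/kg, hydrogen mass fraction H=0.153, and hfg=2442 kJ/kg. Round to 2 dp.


HHV = LHV + hfg * 9 * H
Water addition = 2442 * 9 * 0.153 = 3362.634 kJ/kg
HHV = 39126 + 3362.634 = 42488.63 kJ/kg


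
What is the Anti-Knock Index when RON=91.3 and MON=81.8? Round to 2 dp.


AKI = (RON + MON) / 2
AKI = (91.3 + 81.8) / 2
AKI = 173.1 / 2 = 86.55


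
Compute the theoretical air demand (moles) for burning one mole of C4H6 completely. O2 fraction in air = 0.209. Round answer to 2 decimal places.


Balanced combustion: C4H6 + 5.5 O2 -> 4 CO2 + 3 H2O
O2 needed = C + H/4 = 4 + 6/4 = 5.50 moles
Air moles = O2 / 0.209 = 5.50 / 0.209 = 26.32 moles air


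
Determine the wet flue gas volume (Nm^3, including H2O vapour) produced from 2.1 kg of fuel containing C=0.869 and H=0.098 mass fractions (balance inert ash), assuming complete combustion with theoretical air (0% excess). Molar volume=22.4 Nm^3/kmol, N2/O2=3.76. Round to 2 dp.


Per kg fuel: CO2 = (C/12 kmol)*22.4 = (0.869/12)*22.4 = 1.62213 Nm^3
Per kg fuel: H2O = (H/2 kmol)*22.4 = (0.098/2)*22.4 = 1.09760 Nm^3
O2 needed per kg fuel = C/12 + H/4 = 0.869/12 + 0.098/4 = 0.09691667 kmol
Per kg fuel: N2 = O2*3.76*22.4 = 0.09691667*3.76*22.4 = 8.16271 Nm^3
Total per kg = 1.62213 + 1.09760 + 8.16271 = 10.88244 Nm^3
Total = 10.88244 * 2.1 = 22.85 Nm^3


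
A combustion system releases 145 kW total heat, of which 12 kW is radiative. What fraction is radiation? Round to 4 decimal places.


f_rad = Q_rad / Q_total
f_rad = 12 / 145 = 0.0828


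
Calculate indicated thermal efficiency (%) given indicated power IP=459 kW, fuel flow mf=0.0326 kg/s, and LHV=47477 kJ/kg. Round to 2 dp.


eta_ith = (IP / (mf * LHV)) * 100
Denominator = 0.0326 * 47477 = 1547.7502 kW
eta_ith = (459 / 1547.7502) * 100 = 29.66%


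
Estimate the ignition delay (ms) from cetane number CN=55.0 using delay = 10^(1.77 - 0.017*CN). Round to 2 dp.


delay = 10^(1.77 - 0.017*CN)
Exponent = 1.77 - 0.017*55.0 = 0.8350
delay = 10^0.8350 = 6.84 ms


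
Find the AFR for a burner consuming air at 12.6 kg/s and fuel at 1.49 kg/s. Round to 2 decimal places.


AFR = m_air / m_fuel
AFR = 12.6 / 1.49 = 8.46


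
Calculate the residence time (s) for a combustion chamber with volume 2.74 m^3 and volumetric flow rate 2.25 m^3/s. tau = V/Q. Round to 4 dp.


tau = V / Q_flow
tau = 2.74 / 2.25 = 1.2178 s


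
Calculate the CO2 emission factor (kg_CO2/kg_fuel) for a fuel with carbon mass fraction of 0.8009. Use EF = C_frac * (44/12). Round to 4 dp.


EF = C_frac * (M_CO2 / M_C)
EF = 0.8009 * (44/12)
EF = 0.8009 * 3.666667 = 2.9366 kg_CO2/kg_fuel


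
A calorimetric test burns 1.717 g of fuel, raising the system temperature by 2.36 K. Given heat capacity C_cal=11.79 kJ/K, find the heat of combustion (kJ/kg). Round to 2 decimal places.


Hc = C_cal * delta_T / m_fuel
Q_released = 11.79 * 2.36 = 27.8244 kJ
m_fuel = 1.717 g = 1.717/1000 kg = 0.001717 kg
Hc = 27.8244 / 0.001717 = 16205.24 kJ/kg


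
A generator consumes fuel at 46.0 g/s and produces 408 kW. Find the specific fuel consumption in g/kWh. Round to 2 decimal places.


SFC = (mf / BP) * 3600
Rate = 46.0 / 408 = 0.112745 g/(s*kW)
SFC = 0.112745 * 3600 = 405.88 g/kWh


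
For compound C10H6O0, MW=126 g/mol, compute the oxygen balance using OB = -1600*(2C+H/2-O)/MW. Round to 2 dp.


OB = -1600 * (2C + H/2 - O) / MW
Inner = 2*10 + 6/2 - 0 = 23.00
OB = -1600 * 23.00 / 126 = -292.06%


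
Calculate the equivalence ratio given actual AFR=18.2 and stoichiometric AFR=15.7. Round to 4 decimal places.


phi = AFR_stoich / AFR_actual
phi = 15.7 / 18.2 = 0.8626


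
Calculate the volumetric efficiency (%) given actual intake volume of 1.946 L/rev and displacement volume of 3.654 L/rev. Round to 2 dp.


eta_v = (V_actual / V_disp) * 100
Ratio = 1.946 / 3.654 = 0.5326
eta_v = 0.5326 * 100 = 53.26%


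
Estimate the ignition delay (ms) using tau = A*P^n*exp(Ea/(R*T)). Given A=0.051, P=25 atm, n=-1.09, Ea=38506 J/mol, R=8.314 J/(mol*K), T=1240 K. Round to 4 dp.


tau = A * P^n * exp(Ea/(R*T))
P^n = 25^(-1.09) = 0.02993956
Ea/(R*T) = 38506/(8.314*1240) = 3.735052
exp(Ea/(R*T)) = 41.890221
tau = 0.051 * 0.02993956 * 41.890221 = 0.0640 ms


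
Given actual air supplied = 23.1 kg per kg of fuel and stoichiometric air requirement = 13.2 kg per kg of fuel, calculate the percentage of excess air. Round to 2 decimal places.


Excess air = actual - stoichiometric = 23.1 - 13.2 = 9.90 kg/kg fuel
Excess air % = (excess / stoich) * 100 = (9.90 / 13.2) * 100 = 75.00%


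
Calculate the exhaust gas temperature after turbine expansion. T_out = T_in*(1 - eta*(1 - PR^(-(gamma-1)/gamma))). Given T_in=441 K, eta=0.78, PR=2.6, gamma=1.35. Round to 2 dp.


T_out = T_in * (1 - eta * (1 - PR^(-(gamma-1)/gamma)))
Exponent = -(1.35-1)/1.35 = -0.25925926
PR^exp = 2.6^(-0.25925926) = 0.78057442
Factor = 1 - 0.78*(1 - 0.78057442) = 0.82884805
T_out = 441 * 0.82884805 = 365.52 K


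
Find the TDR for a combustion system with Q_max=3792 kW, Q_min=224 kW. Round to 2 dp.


TDR = Q_max / Q_min
TDR = 3792 / 224 = 16.93


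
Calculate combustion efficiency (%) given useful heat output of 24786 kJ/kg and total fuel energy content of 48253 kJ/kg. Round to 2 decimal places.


Efficiency = (Q_useful / Q_fuel) * 100
Efficiency = (24786 / 48253) * 100
Efficiency = 0.5137 * 100 = 51.37%


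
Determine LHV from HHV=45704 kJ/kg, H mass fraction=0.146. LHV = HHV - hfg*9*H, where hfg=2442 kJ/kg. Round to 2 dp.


LHV = HHV - hfg * 9 * H
Water correction = 2442 * 9 * 0.146 = 3208.788 kJ/kg
LHV = 45704 - 3208.788 = 42495.21 kJ/kg


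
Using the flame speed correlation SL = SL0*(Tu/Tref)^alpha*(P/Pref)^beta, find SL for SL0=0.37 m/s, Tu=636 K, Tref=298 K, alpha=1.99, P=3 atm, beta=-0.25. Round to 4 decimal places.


SL = SL0 * (Tu/Tref)^alpha * (P/Pref)^beta
T ratio = 636/298 = 2.13422819
(T ratio)^alpha = 2.13422819^1.99 = 4.520529
(P/Pref)^beta = 3^(-0.25) = 0.759836
SL = 0.37 * 4.520529 * 0.759836 = 1.2709 m/s


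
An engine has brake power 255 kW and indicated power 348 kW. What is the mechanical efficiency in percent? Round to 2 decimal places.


eta_mech = (BP / IP) * 100
Ratio = 255 / 348 = 0.7328
eta_mech = 0.7328 * 100 = 73.28%


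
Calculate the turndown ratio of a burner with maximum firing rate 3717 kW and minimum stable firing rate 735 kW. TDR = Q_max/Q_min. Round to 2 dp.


TDR = Q_max / Q_min
TDR = 3717 / 735 = 5.06


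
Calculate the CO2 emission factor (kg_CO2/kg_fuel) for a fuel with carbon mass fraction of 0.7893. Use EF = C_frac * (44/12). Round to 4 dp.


EF = C_frac * (M_CO2 / M_C)
EF = 0.7893 * (44/12)
EF = 0.7893 * 3.666667 = 2.8941 kg_CO2/kg_fuel


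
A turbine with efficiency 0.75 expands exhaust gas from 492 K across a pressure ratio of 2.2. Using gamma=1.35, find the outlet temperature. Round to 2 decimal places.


T_out = T_in * (1 - eta * (1 - PR^(-(gamma-1)/gamma)))
Exponent = -(1.35-1)/1.35 = -0.25925926
PR^exp = 2.2^(-0.25925926) = 0.81512413
Factor = 1 - 0.75*(1 - 0.81512413) = 0.86134310
T_out = 492 * 0.86134310 = 423.78 K


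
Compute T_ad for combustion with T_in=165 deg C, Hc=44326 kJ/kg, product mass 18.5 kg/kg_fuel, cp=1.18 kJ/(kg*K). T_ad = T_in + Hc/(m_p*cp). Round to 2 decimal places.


T_ad = T_in + Hc / (m_p * cp)
Denominator = 18.5 * 1.18 = 21.8300
Temperature rise = 44326 / 21.8300 = 2030.51 K
T_ad = 165 + 2030.51 = 2195.51 deg C


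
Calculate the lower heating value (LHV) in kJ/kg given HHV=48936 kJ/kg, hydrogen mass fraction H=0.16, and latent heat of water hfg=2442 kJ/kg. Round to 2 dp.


LHV = HHV - hfg * 9 * H
Water correction = 2442 * 9 * 0.16 = 3516.480 kJ/kg
LHV = 48936 - 3516.480 = 45419.52 kJ/kg


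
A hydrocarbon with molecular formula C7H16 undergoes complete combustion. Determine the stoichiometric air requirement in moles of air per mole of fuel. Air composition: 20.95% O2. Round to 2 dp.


Balanced combustion: C7H16 + 11 O2 -> 7 CO2 + 8 H2O
O2 needed = C + H/4 = 7 + 16/4 = 11.00 moles
Air moles = O2 / 0.2095 = 11.00 / 0.2095 = 52.51 moles air


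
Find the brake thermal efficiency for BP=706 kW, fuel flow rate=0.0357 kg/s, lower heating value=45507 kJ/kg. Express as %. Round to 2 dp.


eta_BTE = (BP / (mf * LHV)) * 100
Denominator = 0.0357 * 45507 = 1624.5999 kW
eta_BTE = (706 / 1624.5999) * 100 = 43.46%


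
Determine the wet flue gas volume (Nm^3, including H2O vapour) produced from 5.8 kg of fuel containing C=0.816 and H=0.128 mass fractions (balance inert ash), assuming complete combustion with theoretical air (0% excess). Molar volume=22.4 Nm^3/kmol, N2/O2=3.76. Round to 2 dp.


Per kg fuel: CO2 = (C/12 kmol)*22.4 = (0.816/12)*22.4 = 1.52320 Nm^3
Per kg fuel: H2O = (H/2 kmol)*22.4 = (0.128/2)*22.4 = 1.43360 Nm^3
O2 needed per kg fuel = C/12 + H/4 = 0.816/12 + 0.128/4 = 0.10000000 kmol
Per kg fuel: N2 = O2*3.76*22.4 = 0.10000000*3.76*22.4 = 8.42240 Nm^3
Total per kg = 1.52320 + 1.43360 + 8.42240 = 11.37920 Nm^3
Total = 11.37920 * 5.8 = 66.00 Nm^3


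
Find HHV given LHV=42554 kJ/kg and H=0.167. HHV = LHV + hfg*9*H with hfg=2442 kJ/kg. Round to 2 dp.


HHV = LHV + hfg * 9 * H
Water addition = 2442 * 9 * 0.167 = 3670.326 kJ/kg
HHV = 42554 + 3670.326 = 46224.33 kJ/kg


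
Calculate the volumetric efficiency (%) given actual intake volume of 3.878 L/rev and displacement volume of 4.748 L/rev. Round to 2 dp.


eta_v = (V_actual / V_disp) * 100
Ratio = 3.878 / 4.748 = 0.8168
eta_v = 0.8168 * 100 = 81.68%


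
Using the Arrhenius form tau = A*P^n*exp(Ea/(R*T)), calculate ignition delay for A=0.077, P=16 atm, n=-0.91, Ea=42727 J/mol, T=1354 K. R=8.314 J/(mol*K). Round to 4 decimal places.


tau = A * P^n * exp(Ea/(R*T))
P^n = 16^(-0.91) = 0.08021412
Ea/(R*T) = 42727/(8.314*1354) = 3.795541
exp(Ea/(R*T)) = 44.502317
tau = 0.077 * 0.08021412 * 44.502317 = 0.2749 ms


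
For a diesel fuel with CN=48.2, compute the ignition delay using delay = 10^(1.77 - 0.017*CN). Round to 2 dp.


delay = 10^(1.77 - 0.017*CN)
Exponent = 1.77 - 0.017*48.2 = 0.9506
delay = 10^0.9506 = 8.92 ms


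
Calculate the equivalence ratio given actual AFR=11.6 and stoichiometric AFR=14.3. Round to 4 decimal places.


phi = AFR_stoich / AFR_actual
phi = 14.3 / 11.6 = 1.2328


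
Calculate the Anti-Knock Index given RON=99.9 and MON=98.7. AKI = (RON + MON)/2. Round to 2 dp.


AKI = (RON + MON) / 2
AKI = (99.9 + 98.7) / 2
AKI = 198.6 / 2 = 99.30


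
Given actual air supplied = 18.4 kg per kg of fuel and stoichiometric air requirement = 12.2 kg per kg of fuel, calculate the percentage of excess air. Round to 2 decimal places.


Excess air = actual - stoichiometric = 18.4 - 12.2 = 6.20 kg/kg fuel
Excess air % = (excess / stoich) * 100 = (6.20 / 12.2) * 100 = 50.82%


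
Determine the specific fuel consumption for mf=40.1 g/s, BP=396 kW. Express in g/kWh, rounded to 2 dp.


SFC = (mf / BP) * 3600
Rate = 40.1 / 396 = 0.101263 g/(s*kW)
SFC = 0.101263 * 3600 = 364.55 g/kWh


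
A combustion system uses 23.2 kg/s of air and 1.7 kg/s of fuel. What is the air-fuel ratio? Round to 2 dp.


AFR = m_air / m_fuel
AFR = 23.2 / 1.7 = 13.65


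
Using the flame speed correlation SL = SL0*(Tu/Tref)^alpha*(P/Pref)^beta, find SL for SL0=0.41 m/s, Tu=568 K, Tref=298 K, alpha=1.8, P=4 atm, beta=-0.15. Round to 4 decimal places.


SL = SL0 * (Tu/Tref)^alpha * (P/Pref)^beta
T ratio = 568/298 = 1.90604027
(T ratio)^alpha = 1.90604027^1.8 = 3.193285
(P/Pref)^beta = 4^(-0.15) = 0.812252
SL = 0.41 * 3.193285 * 0.812252 = 1.0634 m/s


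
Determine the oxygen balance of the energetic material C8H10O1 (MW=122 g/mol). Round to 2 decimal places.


OB = -1600 * (2C + H/2 - O) / MW
Inner = 2*8 + 10/2 - 1 = 20.00
OB = -1600 * 20.00 / 122 = -262.30%


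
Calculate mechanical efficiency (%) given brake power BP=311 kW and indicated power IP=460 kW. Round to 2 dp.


eta_mech = (BP / IP) * 100
Ratio = 311 / 460 = 0.6761
eta_mech = 0.6761 * 100 = 67.61%


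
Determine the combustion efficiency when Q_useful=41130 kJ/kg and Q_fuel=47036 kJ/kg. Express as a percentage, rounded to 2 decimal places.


Efficiency = (Q_useful / Q_fuel) * 100
Efficiency = (41130 / 47036) * 100
Efficiency = 0.8744 * 100 = 87.44%


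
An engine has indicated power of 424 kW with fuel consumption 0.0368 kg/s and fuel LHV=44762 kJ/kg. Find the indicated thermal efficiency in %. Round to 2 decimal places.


eta_ith = (IP / (mf * LHV)) * 100
Denominator = 0.0368 * 44762 = 1647.2416 kW
eta_ith = (424 / 1647.2416) * 100 = 25.74%


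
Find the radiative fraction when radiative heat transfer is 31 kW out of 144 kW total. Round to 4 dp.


f_rad = Q_rad / Q_total
f_rad = 31 / 144 = 0.2153


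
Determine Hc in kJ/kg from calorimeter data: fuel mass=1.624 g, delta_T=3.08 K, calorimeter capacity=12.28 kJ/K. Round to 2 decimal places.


Hc = C_cal * delta_T / m_fuel
Q_released = 12.28 * 3.08 = 37.8224 kJ
m_fuel = 1.624 g = 1.624/1000 kg = 0.001624 kg
Hc = 37.8224 / 0.001624 = 23289.66 kJ/kg


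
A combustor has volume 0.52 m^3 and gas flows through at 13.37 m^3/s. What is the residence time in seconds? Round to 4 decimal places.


tau = V / Q_flow
tau = 0.52 / 13.37 = 0.0389 s


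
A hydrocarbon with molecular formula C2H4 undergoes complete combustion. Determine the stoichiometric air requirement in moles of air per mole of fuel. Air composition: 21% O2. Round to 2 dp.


Balanced combustion: C2H4 + 3 O2 -> 2 CO2 + 2 H2O
O2 needed = C + H/4 = 2 + 4/4 = 3.00 moles
Air moles = O2 / 0.21 = 3.00 / 0.21 = 14.29 moles air


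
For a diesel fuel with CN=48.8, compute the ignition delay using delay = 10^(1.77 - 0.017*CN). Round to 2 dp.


delay = 10^(1.77 - 0.017*CN)
Exponent = 1.77 - 0.017*48.8 = 0.9404
delay = 10^0.9404 = 8.72 ms


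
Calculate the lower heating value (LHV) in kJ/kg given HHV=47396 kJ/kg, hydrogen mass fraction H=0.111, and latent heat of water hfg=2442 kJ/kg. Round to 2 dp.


LHV = HHV - hfg * 9 * H
Water correction = 2442 * 9 * 0.111 = 2439.558 kJ/kg
LHV = 47396 - 2439.558 = 44956.44 kJ/kg


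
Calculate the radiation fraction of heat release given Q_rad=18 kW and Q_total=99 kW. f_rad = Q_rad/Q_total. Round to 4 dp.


f_rad = Q_rad / Q_total
f_rad = 18 / 99 = 0.1818


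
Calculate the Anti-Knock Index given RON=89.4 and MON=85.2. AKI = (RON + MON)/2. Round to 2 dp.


AKI = (RON + MON) / 2
AKI = (89.4 + 85.2) / 2
AKI = 174.6 / 2 = 87.30


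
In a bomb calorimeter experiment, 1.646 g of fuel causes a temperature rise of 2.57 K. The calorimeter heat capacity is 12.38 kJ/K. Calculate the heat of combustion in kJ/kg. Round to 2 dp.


Hc = C_cal * delta_T / m_fuel
Q_released = 12.38 * 2.57 = 31.8166 kJ
m_fuel = 1.646 g = 1.646/1000 kg = 0.001646 kg
Hc = 31.8166 / 0.001646 = 19329.65 kJ/kg


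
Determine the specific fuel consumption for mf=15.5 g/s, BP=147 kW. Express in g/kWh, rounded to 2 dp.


SFC = (mf / BP) * 3600
Rate = 15.5 / 147 = 0.105442 g/(s*kW)
SFC = 0.105442 * 3600 = 379.59 g/kWh


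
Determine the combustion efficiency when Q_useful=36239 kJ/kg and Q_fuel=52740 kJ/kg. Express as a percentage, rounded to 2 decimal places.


Efficiency = (Q_useful / Q_fuel) * 100
Efficiency = (36239 / 52740) * 100
Efficiency = 0.6871 * 100 = 68.71%


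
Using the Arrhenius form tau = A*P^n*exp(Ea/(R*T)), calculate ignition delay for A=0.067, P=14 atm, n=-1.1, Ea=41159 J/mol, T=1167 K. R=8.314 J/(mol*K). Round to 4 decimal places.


tau = A * P^n * exp(Ea/(R*T))
P^n = 14^(-1.1) = 0.05486042
Ea/(R*T) = 41159/(8.314*1167) = 4.242130
exp(Ea/(R*T)) = 69.555824
tau = 0.067 * 0.05486042 * 69.555824 = 0.2557 ms


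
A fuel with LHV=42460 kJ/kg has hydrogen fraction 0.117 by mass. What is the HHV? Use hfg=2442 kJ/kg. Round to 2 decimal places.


HHV = LHV + hfg * 9 * H
Water addition = 2442 * 9 * 0.117 = 2571.426 kJ/kg
HHV = 42460 + 2571.426 = 45031.43 kJ/kg


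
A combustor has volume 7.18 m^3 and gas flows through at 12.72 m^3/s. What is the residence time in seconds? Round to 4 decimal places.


tau = V / Q_flow
tau = 7.18 / 12.72 = 0.5645 s


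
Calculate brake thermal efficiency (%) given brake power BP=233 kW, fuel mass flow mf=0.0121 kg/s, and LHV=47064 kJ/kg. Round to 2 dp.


eta_BTE = (BP / (mf * LHV)) * 100
Denominator = 0.0121 * 47064 = 569.4744 kW
eta_BTE = (233 / 569.4744) * 100 = 40.91%


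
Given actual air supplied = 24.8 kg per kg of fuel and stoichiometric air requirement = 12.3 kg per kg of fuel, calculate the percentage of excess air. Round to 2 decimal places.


Excess air = actual - stoichiometric = 24.8 - 12.3 = 12.50 kg/kg fuel
Excess air % = (excess / stoich) * 100 = (12.50 / 12.3) * 100 = 101.63%


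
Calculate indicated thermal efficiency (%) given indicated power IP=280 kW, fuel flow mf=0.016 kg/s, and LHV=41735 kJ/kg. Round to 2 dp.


eta_ith = (IP / (mf * LHV)) * 100
Denominator = 0.016 * 41735 = 667.7600 kW
eta_ith = (280 / 667.7600) * 100 = 41.93%


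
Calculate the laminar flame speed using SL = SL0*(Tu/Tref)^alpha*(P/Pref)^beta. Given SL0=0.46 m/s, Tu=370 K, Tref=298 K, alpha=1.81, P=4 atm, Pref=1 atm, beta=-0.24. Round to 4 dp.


SL = SL0 * (Tu/Tref)^alpha * (P/Pref)^beta
T ratio = 370/298 = 1.24161074
(T ratio)^alpha = 1.24161074^1.81 = 1.479496
(P/Pref)^beta = 4^(-0.24) = 0.716978
SL = 0.46 * 1.479496 * 0.716978 = 0.4880 m/s


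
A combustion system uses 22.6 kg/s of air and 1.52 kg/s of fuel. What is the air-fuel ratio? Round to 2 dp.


AFR = m_air / m_fuel
AFR = 22.6 / 1.52 = 14.87


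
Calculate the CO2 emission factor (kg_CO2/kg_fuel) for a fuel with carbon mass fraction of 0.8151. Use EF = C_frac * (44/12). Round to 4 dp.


EF = C_frac * (M_CO2 / M_C)
EF = 0.8151 * (44/12)
EF = 0.8151 * 3.666667 = 2.9887 kg_CO2/kg_fuel


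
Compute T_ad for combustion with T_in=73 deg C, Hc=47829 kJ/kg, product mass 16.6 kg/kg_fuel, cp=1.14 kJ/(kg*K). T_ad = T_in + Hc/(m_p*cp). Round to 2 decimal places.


T_ad = T_in + Hc / (m_p * cp)
Denominator = 16.6 * 1.14 = 18.9240
Temperature rise = 47829 / 18.9240 = 2527.43 K
T_ad = 73 + 2527.43 = 2600.43 deg C


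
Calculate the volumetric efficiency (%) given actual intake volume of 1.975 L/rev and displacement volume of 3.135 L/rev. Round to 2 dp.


eta_v = (V_actual / V_disp) * 100
Ratio = 1.975 / 3.135 = 0.6300
eta_v = 0.6300 * 100 = 63.00%


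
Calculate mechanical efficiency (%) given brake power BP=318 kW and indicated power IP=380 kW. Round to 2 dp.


eta_mech = (BP / IP) * 100
Ratio = 318 / 380 = 0.8368
eta_mech = 0.8368 * 100 = 83.68%


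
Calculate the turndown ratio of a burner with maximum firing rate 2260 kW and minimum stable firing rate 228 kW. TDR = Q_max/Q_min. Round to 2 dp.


TDR = Q_max / Q_min
TDR = 2260 / 228 = 9.91


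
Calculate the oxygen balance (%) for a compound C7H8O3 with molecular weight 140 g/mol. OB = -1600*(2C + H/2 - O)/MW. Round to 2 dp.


OB = -1600 * (2C + H/2 - O) / MW
Inner = 2*7 + 8/2 - 3 = 15.00
OB = -1600 * 15.00 / 140 = -171.43%


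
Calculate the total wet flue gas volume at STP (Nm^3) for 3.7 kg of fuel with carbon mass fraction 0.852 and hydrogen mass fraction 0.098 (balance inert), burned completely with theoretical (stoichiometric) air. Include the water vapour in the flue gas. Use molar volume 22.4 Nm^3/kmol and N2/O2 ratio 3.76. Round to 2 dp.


Per kg fuel: CO2 = (C/12 kmol)*22.4 = (0.852/12)*22.4 = 1.59040 Nm^3
Per kg fuel: H2O = (H/2 kmol)*22.4 = (0.098/2)*22.4 = 1.09760 Nm^3
O2 needed per kg fuel = C/12 + H/4 = 0.852/12 + 0.098/4 = 0.09550000 kmol
Per kg fuel: N2 = O2*3.76*22.4 = 0.09550000*3.76*22.4 = 8.04339 Nm^3
Total per kg = 1.59040 + 1.09760 + 8.04339 = 10.73139 Nm^3
Total = 10.73139 * 3.7 = 39.71 Nm^3


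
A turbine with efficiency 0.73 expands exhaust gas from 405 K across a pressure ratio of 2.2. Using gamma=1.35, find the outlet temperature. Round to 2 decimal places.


T_out = T_in * (1 - eta * (1 - PR^(-(gamma-1)/gamma)))
Exponent = -(1.35-1)/1.35 = -0.25925926
PR^exp = 2.2^(-0.25925926) = 0.81512413
Factor = 1 - 0.73*(1 - 0.81512413) = 0.86504061
T_out = 405 * 0.86504061 = 350.34 K


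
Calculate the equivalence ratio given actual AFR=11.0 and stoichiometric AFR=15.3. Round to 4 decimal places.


phi = AFR_stoich / AFR_actual
phi = 15.3 / 11.0 = 1.3909


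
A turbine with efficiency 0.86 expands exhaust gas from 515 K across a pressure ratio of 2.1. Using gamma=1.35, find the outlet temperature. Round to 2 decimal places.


T_out = T_in * (1 - eta * (1 - PR^(-(gamma-1)/gamma)))
Exponent = -(1.35-1)/1.35 = -0.25925926
PR^exp = 2.1^(-0.25925926) = 0.82501466
Factor = 1 - 0.86*(1 - 0.82501466) = 0.84951261
T_out = 515 * 0.84951261 = 437.50 K


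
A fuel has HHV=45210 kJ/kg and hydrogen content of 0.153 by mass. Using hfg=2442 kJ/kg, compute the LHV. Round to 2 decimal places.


LHV = HHV - hfg * 9 * H
Water correction = 2442 * 9 * 0.153 = 3362.634 kJ/kg
LHV = 45210 - 3362.634 = 41847.37 kJ/kg


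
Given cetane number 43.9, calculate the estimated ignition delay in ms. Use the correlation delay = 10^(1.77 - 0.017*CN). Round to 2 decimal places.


delay = 10^(1.77 - 0.017*CN)
Exponent = 1.77 - 0.017*43.9 = 1.0237
delay = 10^1.0237 = 10.56 ms


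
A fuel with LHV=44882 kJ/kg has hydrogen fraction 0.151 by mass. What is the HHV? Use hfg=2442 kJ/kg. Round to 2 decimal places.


HHV = LHV + hfg * 9 * H
Water addition = 2442 * 9 * 0.151 = 3318.678 kJ/kg
HHV = 44882 + 3318.678 = 48200.68 kJ/kg


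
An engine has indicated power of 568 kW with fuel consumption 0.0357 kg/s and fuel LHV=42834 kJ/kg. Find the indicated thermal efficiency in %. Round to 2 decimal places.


eta_ith = (IP / (mf * LHV)) * 100
Denominator = 0.0357 * 42834 = 1529.1738 kW
eta_ith = (568 / 1529.1738) * 100 = 37.14%


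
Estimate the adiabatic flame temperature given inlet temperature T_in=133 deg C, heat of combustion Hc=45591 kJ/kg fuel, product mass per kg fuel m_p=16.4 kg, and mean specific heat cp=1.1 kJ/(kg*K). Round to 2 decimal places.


T_ad = T_in + Hc / (m_p * cp)
Denominator = 16.4 * 1.1 = 18.0400
Temperature rise = 45591 / 18.0400 = 2527.22 K
T_ad = 133 + 2527.22 = 2660.22 deg C


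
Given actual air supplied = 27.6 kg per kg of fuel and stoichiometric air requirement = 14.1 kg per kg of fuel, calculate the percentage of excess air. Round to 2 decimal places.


Excess air = actual - stoichiometric = 27.6 - 14.1 = 13.50 kg/kg fuel
Excess air % = (excess / stoich) * 100 = (13.50 / 14.1) * 100 = 95.74%


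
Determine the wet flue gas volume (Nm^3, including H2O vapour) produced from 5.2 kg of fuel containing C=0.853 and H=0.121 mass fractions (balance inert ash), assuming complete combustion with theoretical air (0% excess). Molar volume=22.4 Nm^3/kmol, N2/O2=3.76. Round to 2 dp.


Per kg fuel: CO2 = (C/12 kmol)*22.4 = (0.853/12)*22.4 = 1.59227 Nm^3
Per kg fuel: H2O = (H/2 kmol)*22.4 = (0.121/2)*22.4 = 1.35520 Nm^3
O2 needed per kg fuel = C/12 + H/4 = 0.853/12 + 0.121/4 = 0.10133333 kmol
Per kg fuel: N2 = O2*3.76*22.4 = 0.10133333*3.76*22.4 = 8.53470 Nm^3
Total per kg = 1.59227 + 1.35520 + 8.53470 = 11.48217 Nm^3
Total = 11.48217 * 5.2 = 59.71 Nm^3


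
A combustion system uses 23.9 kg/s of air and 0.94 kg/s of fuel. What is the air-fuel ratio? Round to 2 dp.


AFR = m_air / m_fuel
AFR = 23.9 / 0.94 = 25.43


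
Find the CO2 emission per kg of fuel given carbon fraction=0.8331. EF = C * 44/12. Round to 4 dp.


EF = C_frac * (M_CO2 / M_C)
EF = 0.8331 * (44/12)
EF = 0.8331 * 3.666667 = 3.0547 kg_CO2/kg_fuel


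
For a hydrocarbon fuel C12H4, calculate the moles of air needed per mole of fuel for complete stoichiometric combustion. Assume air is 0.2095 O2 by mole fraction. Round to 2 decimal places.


Balanced combustion: C12H4 + 13 O2 -> 12 CO2 + 2 H2O
O2 needed = C + H/4 = 12 + 4/4 = 13.00 moles
Air moles = O2 / 0.2095 = 13.00 / 0.2095 = 62.05 moles air


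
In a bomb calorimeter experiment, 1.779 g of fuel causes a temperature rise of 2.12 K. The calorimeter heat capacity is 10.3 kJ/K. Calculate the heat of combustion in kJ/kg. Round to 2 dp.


Hc = C_cal * delta_T / m_fuel
Q_released = 10.3 * 2.12 = 21.8360 kJ
m_fuel = 1.779 g = 1.779/1000 kg = 0.001779 kg
Hc = 21.8360 / 0.001779 = 12274.31 kJ/kg


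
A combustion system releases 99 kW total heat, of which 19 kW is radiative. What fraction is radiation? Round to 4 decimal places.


f_rad = Q_rad / Q_total
f_rad = 19 / 99 = 0.1919


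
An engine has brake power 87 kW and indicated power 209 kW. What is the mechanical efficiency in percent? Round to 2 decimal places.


eta_mech = (BP / IP) * 100
Ratio = 87 / 209 = 0.4163
eta_mech = 0.4163 * 100 = 41.63%


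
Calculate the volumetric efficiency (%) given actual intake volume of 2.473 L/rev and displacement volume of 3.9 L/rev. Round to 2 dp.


eta_v = (V_actual / V_disp) * 100
Ratio = 2.473 / 3.9 = 0.6341
eta_v = 0.6341 * 100 = 63.41%


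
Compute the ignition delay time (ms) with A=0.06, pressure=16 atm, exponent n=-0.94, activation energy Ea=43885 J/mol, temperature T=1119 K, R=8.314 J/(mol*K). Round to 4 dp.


tau = A * P^n * exp(Ea/(R*T))
P^n = 16^(-0.94) = 0.07381204
Ea/(R*T) = 43885/(8.314*1119) = 4.717110
exp(Ea/(R*T)) = 111.844545
tau = 0.06 * 0.07381204 * 111.844545 = 0.4953 ms


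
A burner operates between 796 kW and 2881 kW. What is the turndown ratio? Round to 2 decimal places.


TDR = Q_max / Q_min
TDR = 2881 / 796 = 3.62


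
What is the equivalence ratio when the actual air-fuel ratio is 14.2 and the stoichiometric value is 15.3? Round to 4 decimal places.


phi = AFR_stoich / AFR_actual
phi = 15.3 / 14.2 = 1.0775


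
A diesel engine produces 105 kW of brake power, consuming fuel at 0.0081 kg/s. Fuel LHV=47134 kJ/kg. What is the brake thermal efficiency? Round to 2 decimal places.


eta_BTE = (BP / (mf * LHV)) * 100
Denominator = 0.0081 * 47134 = 381.7854 kW
eta_BTE = (105 / 381.7854) * 100 = 27.50%


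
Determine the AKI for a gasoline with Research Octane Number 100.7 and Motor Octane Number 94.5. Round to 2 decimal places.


AKI = (RON + MON) / 2
AKI = (100.7 + 94.5) / 2
AKI = 195.2 / 2 = 97.60


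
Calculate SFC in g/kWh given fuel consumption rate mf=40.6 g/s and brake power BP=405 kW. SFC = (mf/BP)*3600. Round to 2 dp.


SFC = (mf / BP) * 3600
Rate = 40.6 / 405 = 0.100247 g/(s*kW)
SFC = 0.100247 * 3600 = 360.89 g/kWh


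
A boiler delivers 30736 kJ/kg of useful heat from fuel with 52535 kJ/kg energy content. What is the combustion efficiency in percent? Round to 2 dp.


Efficiency = (Q_useful / Q_fuel) * 100
Efficiency = (30736 / 52535) * 100
Efficiency = 0.5851 * 100 = 58.51%


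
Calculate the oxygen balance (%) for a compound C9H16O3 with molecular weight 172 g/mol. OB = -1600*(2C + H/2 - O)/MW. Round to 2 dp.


OB = -1600 * (2C + H/2 - O) / MW
Inner = 2*9 + 16/2 - 3 = 23.00
OB = -1600 * 23.00 / 172 = -213.95%


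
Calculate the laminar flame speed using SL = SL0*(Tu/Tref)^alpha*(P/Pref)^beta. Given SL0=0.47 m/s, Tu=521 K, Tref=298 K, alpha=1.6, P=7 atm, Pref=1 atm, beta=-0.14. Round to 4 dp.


SL = SL0 * (Tu/Tref)^alpha * (P/Pref)^beta
T ratio = 521/298 = 1.74832215
(T ratio)^alpha = 1.74832215^1.6 = 2.444524
(P/Pref)^beta = 7^(-0.14) = 0.761529
SL = 0.47 * 2.444524 * 0.761529 = 0.8749 m/s


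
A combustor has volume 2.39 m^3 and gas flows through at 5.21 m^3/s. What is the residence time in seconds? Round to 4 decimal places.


tau = V / Q_flow
tau = 2.39 / 5.21 = 0.4587 s


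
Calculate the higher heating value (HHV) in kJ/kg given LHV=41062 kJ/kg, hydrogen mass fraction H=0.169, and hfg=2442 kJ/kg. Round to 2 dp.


HHV = LHV + hfg * 9 * H
Water addition = 2442 * 9 * 0.169 = 3714.282 kJ/kg
HHV = 41062 + 3714.282 = 44776.28 kJ/kg


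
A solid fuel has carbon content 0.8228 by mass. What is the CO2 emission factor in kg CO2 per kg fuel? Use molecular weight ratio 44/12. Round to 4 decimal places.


EF = C_frac * (M_CO2 / M_C)
EF = 0.8228 * (44/12)
EF = 0.8228 * 3.666667 = 3.0169 kg_CO2/kg_fuel


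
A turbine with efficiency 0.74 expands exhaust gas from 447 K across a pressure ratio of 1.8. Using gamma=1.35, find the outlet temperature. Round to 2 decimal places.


T_out = T_in * (1 - eta * (1 - PR^(-(gamma-1)/gamma)))
Exponent = -(1.35-1)/1.35 = -0.25925926
PR^exp = 1.8^(-0.25925926) = 0.85865408
Factor = 1 - 0.74*(1 - 0.85865408) = 0.89540402
T_out = 447 * 0.89540402 = 400.25 K


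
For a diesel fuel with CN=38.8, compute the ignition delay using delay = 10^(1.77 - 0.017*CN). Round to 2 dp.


delay = 10^(1.77 - 0.017*CN)
Exponent = 1.77 - 0.017*38.8 = 1.1104
delay = 10^1.1104 = 12.89 ms


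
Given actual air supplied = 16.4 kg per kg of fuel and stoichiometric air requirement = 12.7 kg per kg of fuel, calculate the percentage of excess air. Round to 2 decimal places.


Excess air = actual - stoichiometric = 16.4 - 12.7 = 3.70 kg/kg fuel
Excess air % = (excess / stoich) * 100 = (3.70 / 12.7) * 100 = 29.13%


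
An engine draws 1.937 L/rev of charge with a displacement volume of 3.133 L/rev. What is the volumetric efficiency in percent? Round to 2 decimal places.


eta_v = (V_actual / V_disp) * 100
Ratio = 1.937 / 3.133 = 0.6183
eta_v = 0.6183 * 100 = 61.83%


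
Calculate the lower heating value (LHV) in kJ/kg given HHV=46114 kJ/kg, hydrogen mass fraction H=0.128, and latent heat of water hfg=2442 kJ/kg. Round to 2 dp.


LHV = HHV - hfg * 9 * H
Water correction = 2442 * 9 * 0.128 = 2813.184 kJ/kg
LHV = 46114 - 2813.184 = 43300.82 kJ/kg


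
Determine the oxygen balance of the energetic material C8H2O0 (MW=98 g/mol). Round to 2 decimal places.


OB = -1600 * (2C + H/2 - O) / MW
Inner = 2*8 + 2/2 - 0 = 17.00
OB = -1600 * 17.00 / 98 = -277.55%


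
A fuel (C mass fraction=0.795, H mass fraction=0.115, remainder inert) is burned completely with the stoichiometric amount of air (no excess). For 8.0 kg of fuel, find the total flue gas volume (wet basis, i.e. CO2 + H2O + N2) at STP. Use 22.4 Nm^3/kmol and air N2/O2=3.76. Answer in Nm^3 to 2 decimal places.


Per kg fuel: CO2 = (C/12 kmol)*22.4 = (0.795/12)*22.4 = 1.48400 Nm^3
Per kg fuel: H2O = (H/2 kmol)*22.4 = (0.115/2)*22.4 = 1.28800 Nm^3
O2 needed per kg fuel = C/12 + H/4 = 0.795/12 + 0.115/4 = 0.09500000 kmol
Per kg fuel: N2 = O2*3.76*22.4 = 0.09500000*3.76*22.4 = 8.00128 Nm^3
Total per kg = 1.48400 + 1.28800 + 8.00128 = 10.77328 Nm^3
Total = 10.77328 * 8.0 = 86.19 Nm^3


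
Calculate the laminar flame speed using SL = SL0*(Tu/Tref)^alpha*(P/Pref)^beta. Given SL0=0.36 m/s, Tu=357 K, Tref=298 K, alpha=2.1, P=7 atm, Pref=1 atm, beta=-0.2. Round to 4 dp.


SL = SL0 * (Tu/Tref)^alpha * (P/Pref)^beta
T ratio = 357/298 = 1.19798658
(T ratio)^alpha = 1.19798658^2.1 = 1.461333
(P/Pref)^beta = 7^(-0.2) = 0.677611
SL = 0.36 * 1.461333 * 0.677611 = 0.3565 m/s


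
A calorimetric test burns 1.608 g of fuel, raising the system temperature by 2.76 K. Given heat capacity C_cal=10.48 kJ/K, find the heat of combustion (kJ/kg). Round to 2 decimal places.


Hc = C_cal * delta_T / m_fuel
Q_released = 10.48 * 2.76 = 28.9248 kJ
m_fuel = 1.608 g = 1.608/1000 kg = 0.001608 kg
Hc = 28.9248 / 0.001608 = 17988.06 kJ/kg


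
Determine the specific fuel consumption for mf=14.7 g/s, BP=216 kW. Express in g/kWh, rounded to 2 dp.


SFC = (mf / BP) * 3600
Rate = 14.7 / 216 = 0.068056 g/(s*kW)
SFC = 0.068056 * 3600 = 245.00 g/kWh


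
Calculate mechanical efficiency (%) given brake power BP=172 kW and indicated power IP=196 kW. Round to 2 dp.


eta_mech = (BP / IP) * 100
Ratio = 172 / 196 = 0.8776
eta_mech = 0.8776 * 100 = 87.76%


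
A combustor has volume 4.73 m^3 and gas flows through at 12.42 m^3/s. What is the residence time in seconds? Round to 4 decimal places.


tau = V / Q_flow
tau = 4.73 / 12.42 = 0.3808 s


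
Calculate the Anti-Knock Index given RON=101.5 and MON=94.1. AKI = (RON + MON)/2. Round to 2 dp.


AKI = (RON + MON) / 2
AKI = (101.5 + 94.1) / 2
AKI = 195.6 / 2 = 97.80


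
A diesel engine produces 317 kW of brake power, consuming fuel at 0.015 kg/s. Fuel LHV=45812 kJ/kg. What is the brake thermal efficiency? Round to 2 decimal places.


eta_BTE = (BP / (mf * LHV)) * 100
Denominator = 0.015 * 45812 = 687.1800 kW
eta_BTE = (317 / 687.1800) * 100 = 46.13%
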